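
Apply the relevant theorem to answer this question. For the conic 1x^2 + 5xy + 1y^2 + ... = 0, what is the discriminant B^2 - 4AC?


The discriminant of a conic Ax^2 + Bxy + Cy^2 + ... = 0 is B^2 - 4AC.
B^2 = 5^2 = 25
4AC = 4*1*1 = 4
Discriminant = 25 - 4 = 21

21


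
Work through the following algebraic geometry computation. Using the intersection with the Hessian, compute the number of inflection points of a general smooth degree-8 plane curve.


For a general smooth plane curve C of degree d, the inflection points are
the intersection of C with its Hessian curve, which has degree 3(d-2).
By Bezout, the total intersection number is d * 3(d-2) = 8 * 18 = 144.
For a general curve every flex is ordinary, so each contributes
multiplicity 1 to C·Hess(C), and the number of distinct inflection
points is 3d(d-2).
Inflection points = 3*8*(8-2) = 3*8*6 = 144

144


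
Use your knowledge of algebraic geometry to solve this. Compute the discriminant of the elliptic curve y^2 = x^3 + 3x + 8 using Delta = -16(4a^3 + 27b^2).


Compute each component:
4a^3 = 4*3^3 = 4*27 = 108
27b^2 = 27*8^2 = 27*64 = 1728
4a^3 + 27b^2 = 108 + 1728 = 1836
Delta = -16*1836 = -29376

-29376


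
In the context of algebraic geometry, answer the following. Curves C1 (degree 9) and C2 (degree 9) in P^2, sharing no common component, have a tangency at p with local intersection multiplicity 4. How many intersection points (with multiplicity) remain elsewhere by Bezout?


By Bezout's theorem, the total intersection number is d1 * d2.
Total = 9 * 9 = 81
Intersection multiplicity at p = 4
Remaining intersections = 81 - 4 = 77

77


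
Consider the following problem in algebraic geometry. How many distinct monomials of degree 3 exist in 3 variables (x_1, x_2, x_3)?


The number of degree-3 monomials in 3 variables is C(d+n-1, n-1).
= C(3+3-1, 3-1) = C(5, 2)
= 10

10


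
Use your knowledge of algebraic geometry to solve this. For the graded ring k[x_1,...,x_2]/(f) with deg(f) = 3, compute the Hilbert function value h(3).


For R = k[x_1,...,x_n]/(f) with f homogeneous of degree e:
The Hilbert series is (1 - t^e)/(1 - t)^n.
So h(d) = C(d+n-1, n-1) - C(d-e+n-1, n-1) for d >= e.
With n=2, e=3, d=3:
C(3+2-1, 2-1) = C(4, 1) = 4
C(3-3+2-1, 2-1) = C(1, 1) = 1
h(3) = 4 - 1 = 3

3


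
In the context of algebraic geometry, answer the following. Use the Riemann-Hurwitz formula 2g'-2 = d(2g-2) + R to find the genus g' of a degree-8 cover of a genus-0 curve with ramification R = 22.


Riemann-Hurwitz formula: 2g' - 2 = d(2g - 2) + R
Given: d = 8, g = 0, R = 22
2g' - 2 = 8*(2*0 - 2) + 22
2g' - 2 = 8*(-2) + 22
2g' - 2 = -16 + 22 = 6
2g' = 8
g' = 4

4


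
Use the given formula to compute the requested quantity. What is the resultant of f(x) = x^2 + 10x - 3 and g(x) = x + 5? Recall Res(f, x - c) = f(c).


For Res(f, x - c), we evaluate f at x = c.
f(-5) = (-5)^2 + 10*(-5) - 3
= 25 - 50 - 3
= -25 - 3 = -28
Res(f, g) = -28

-28


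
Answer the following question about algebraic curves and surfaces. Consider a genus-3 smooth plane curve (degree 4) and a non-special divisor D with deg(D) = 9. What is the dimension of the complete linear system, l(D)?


First, compute the genus of a smooth plane curve of degree 4:
g = (d-1)(d-2)/2 = (4-1)(4-2)/2 = 3
For a non-special divisor D (i.e., h^1(D) = 0), Riemann-Roch gives:
l(D) = deg(D) - g + 1
Since deg(D) = 9 >= 2g - 1 = 5, D is non-special.
l(D) = 9 - 3 + 1 = 7

7


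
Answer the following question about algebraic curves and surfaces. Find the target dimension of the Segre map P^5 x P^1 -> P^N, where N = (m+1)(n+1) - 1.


The Segre embedding maps P^m x P^n into P^N via
all products of coordinates from each factor.
N = (m+1)(n+1) - 1
N = (5+1)(1+1) - 1
N = 6*2 - 1
N = 12 - 1 = 11

11


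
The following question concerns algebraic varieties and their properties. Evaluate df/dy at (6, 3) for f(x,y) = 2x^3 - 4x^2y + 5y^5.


df/dy = (-4)*x^2 + 5*5*y^4
At (6,3): (-4)*6^2 + 5*5*3^4
= -144 + 2025
= 1881

1881


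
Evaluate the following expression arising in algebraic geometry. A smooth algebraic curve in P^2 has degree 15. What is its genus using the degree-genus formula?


Using the genus formula for smooth plane curves:
g = (d-1)(d-2)/2
g = (15-1)(15-2)/2
g = 14*13/2
g = 182/2 = 91

91


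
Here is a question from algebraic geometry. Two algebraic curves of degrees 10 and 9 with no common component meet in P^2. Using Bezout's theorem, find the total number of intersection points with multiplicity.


Bezout's theorem states the intersection count equals the product of degrees.
Intersection count = 10 * 9 = 90

90


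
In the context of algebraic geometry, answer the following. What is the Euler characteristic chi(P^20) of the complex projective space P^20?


The complex projective space P^20 has one cell in each even real dimension 0, 2, ..., 40.
The cohomology groups are H^{2k}(P^20) = Z for k = 0,...,20, and 0 otherwise.
Euler characteristic = sum of Betti numbers = 1 per even-dimensional cohomology group.
chi(P^20) = 20 + 1 = 21

21


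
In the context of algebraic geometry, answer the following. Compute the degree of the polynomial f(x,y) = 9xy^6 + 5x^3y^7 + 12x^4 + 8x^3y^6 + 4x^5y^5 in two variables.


Examine each term for its total degree (sum of exponents).
  Term '9xy^6' has total degree 1+6 = 7.
  Term '5x^3y^7' has total degree 3+7 = 10.
  Term '12x^4' has total degree 4+0 = 4.
  Term '8x^3y^6' has total degree 3+6 = 9.
  Term '4x^5y^5' has total degree 5+5 = 10.
The maximum total degree among all terms is 10.

10


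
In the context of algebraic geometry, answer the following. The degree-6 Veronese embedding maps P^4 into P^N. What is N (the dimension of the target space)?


The Veronese embedding v_d: P^n -> P^N maps each point to all
degree-d monomials in n+1 homogeneous coordinates.
N = C(n+d, d) - 1
N = C(4+6, 6) - 1
N = C(10, 6) - 1
C(10, 6) = 210
N = 210 - 1 = 209

209


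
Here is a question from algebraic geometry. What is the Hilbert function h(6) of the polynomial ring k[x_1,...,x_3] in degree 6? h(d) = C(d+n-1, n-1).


The Hilbert function for the polynomial ring in 3 variables is:
h(d) = C(d+n-1, n-1)
h(6) = C(6+3-1, 3-1) = C(8, 2)
= 8! / (2! * 6!)
= 28

28


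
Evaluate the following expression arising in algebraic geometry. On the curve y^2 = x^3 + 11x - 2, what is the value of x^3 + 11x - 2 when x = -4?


Compute x^3 + 11x - 2 at x = -4:
x^3 = (-4)^3 = -64
11*x = 11*(-4) = -44
Sum: -64 - 44 - 2 = -110

-110


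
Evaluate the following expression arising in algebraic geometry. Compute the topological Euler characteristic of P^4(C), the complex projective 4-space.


The complex projective space P^4 has one cell in each even real dimension 0, 2, ..., 8.
The cohomology groups are H^{2k}(P^4) = Z for k = 0,...,4, and 0 otherwise.
Euler characteristic = sum of Betti numbers = 1 per even-dimensional cohomology group.
chi(P^4) = 4 + 1 = 5

5


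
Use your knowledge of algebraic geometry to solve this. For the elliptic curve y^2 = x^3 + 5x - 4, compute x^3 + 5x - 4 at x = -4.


Compute x^3 + 5x - 4 at x = -4:
x^3 = (-4)^3 = -64
5*x = 5*(-4) = -20
Sum: -64 - 20 - 4 = -88

-88


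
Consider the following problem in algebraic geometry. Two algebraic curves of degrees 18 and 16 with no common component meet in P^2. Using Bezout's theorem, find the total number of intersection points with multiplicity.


Bezout's theorem states the intersection count equals the product of degrees.
Intersection count = 18 * 16 = 288

288


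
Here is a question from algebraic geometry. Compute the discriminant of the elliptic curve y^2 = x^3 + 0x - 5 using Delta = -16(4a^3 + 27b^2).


Compute each component:
4a^3 = 4*0^3 = 4*0 = 0
27b^2 = 27*(-5)^2 = 27*25 = 675
4a^3 + 27b^2 = 0 + 675 = 675
Delta = -16*675 = -10800

-10800


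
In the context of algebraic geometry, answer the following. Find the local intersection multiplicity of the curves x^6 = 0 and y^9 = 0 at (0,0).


The intersection multiplicity of V(x^a) and V(y^b) at the origin is:
I(O; V(x^6), V(y^9)) = dim_k(k[x,y]/(x^6, y^9))
A basis for k[x,y]/(x^6, y^9) is the set of monomials x^i * y^j
where 0 <= i < 6 and 0 <= j < 9.
The number of such monomials is 6 * 9 = 54

54


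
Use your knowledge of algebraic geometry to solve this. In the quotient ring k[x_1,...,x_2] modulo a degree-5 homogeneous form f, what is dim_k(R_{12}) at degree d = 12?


For R = k[x_1,...,x_n]/(f) with f homogeneous of degree e:
The Hilbert series is (1 - t^e)/(1 - t)^n.
So h(d) = C(d+n-1, n-1) - C(d-e+n-1, n-1) for d >= e.
With n=2, e=5, d=12:
C(12+2-1, 2-1) = C(13, 1) = 13
C(12-5+2-1, 2-1) = C(8, 1) = 8
h(12) = 13 - 8 = 5

5


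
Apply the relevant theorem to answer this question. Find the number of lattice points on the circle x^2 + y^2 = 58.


Systematically check integer values of x where x^2 <= 58.
For each valid x, check if 58 - x^2 is a perfect square.
x=3: 58 - 9 = 49, sqrt = 7 (valid)
x=7: 58 - 49 = 9, sqrt = 3 (valid)
Total integer solutions found: 8

8


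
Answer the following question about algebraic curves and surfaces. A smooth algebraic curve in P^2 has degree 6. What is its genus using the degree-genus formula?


Using the genus formula for smooth plane curves:
g = (d-1)(d-2)/2
g = (6-1)(6-2)/2
g = 5*4/2
g = 20/2 = 10

10


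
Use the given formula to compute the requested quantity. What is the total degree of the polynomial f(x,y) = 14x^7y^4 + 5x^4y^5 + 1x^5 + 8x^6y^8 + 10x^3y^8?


Examine each term for its total degree (sum of exponents).
  Term '14x^7y^4' has total degree 7+4 = 11.
  Term '5x^4y^5' has total degree 4+5 = 9.
  Term '1x^5' has total degree 5+0 = 5.
  Term '8x^6y^8' has total degree 6+8 = 14.
  Term '10x^3y^8' has total degree 3+8 = 11.
The maximum total degree among all terms is 14.

14


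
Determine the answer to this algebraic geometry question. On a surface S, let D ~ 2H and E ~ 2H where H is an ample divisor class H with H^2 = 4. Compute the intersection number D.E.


Using bilinearity of the intersection pairing on a surface S:
(aH).(bH) = ab * (H.H)
We have H^2 = 4.
D.E = (2H).(2H) = 2*2*4
= 4*4
= 16

16


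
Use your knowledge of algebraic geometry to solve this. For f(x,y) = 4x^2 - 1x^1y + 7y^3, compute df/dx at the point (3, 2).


df/dx = 2*4*x^1 + 1*(-1)*x^0*y
At (3,2): 2*4*3^1 + 1*(-1)*3^0*2
= 24 - 2
= 22

22


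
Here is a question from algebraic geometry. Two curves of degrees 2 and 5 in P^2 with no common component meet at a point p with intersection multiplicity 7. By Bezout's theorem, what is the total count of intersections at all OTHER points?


By Bezout's theorem, the total intersection number is d1 * d2.
Total = 2 * 5 = 10
Intersection multiplicity at p = 7
Remaining intersections = 10 - 7 = 3

3


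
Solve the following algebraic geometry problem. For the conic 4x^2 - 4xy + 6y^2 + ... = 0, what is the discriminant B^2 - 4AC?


The discriminant of a conic Ax^2 + Bxy + Cy^2 + ... = 0 is B^2 - 4AC.
B^2 = (-4)^2 = 16
4AC = 4*4*6 = 96
Discriminant = 16 - 96 = -80

-80


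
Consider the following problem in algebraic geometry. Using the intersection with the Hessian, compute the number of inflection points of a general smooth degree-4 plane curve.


For a general smooth plane curve C of degree d, the inflection points are
the intersection of C with its Hessian curve, which has degree 3(d-2).
By Bezout, the total intersection number is d * 3(d-2) = 4 * 6 = 24.
For a general curve every flex is ordinary, so each contributes
multiplicity 1 to C·Hess(C), and the number of distinct inflection
points is 3d(d-2).
Inflection points = 3*4*(4-2) = 3*4*2 = 24

24


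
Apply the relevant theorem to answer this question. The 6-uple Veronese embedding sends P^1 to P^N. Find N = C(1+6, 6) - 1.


The Veronese embedding v_d: P^n -> P^N maps each point to all
degree-d monomials in n+1 homogeneous coordinates.
N = C(n+d, d) - 1
N = C(1+6, 6) - 1
N = C(7, 6) - 1
C(7, 6) = 7
N = 7 - 1 = 6

6


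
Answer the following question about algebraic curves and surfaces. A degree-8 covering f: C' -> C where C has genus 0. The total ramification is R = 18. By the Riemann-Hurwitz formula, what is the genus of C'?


Riemann-Hurwitz formula: 2g' - 2 = d(2g - 2) + R
Given: d = 8, g = 0, R = 18
2g' - 2 = 8*(2*0 - 2) + 18
2g' - 2 = 8*(-2) + 18
2g' - 2 = -16 + 18 = 2
2g' = 4
g' = 2

2


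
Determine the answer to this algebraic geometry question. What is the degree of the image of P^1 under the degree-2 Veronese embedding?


The Veronese variety v_2(P^1) has degree d^r.
d^r = 2^1 = 2

2


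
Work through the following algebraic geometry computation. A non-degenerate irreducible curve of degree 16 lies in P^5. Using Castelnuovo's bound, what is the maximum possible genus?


Castelnuovo's bound: write d - 1 = m(r-1) + epsilon with 0 <= epsilon < r-1.
d - 1 = 16 - 1 = 15
r - 1 = 5 - 1 = 4
15 = 3*4 + 3, so m = 3, epsilon = 3
pi(d, r) = m(m-1)(r-1)/2 + m*epsilon
= 3*2*4/2 + 3*3
= 24/2 + 9
= 12 + 9 = 21

21


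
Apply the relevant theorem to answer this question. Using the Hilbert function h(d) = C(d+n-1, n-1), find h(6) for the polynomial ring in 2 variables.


The Hilbert function for the polynomial ring in 2 variables is:
h(d) = C(d+n-1, n-1)
h(6) = C(6+2-1, 2-1) = C(7, 1)
= 7! / (1! * 6!)
= 7

7


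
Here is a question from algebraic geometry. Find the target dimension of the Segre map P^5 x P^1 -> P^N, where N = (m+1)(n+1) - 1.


The Segre embedding maps P^m x P^n into P^N via
all products of coordinates from each factor.
N = (m+1)(n+1) - 1
N = (5+1)(1+1) - 1
N = 6*2 - 1
N = 12 - 1 = 11

11


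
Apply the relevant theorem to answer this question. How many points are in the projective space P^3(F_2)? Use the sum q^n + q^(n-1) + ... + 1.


P^3(F_2) has (q^(n+1) - 1)/(q - 1) points.
= 2^3 + 2^2 + 2^1 + 2^0
= 8 + 4 + 2 + 1
= 15

15


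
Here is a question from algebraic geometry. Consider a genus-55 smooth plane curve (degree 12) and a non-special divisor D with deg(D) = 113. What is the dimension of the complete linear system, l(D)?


First, compute the genus of a smooth plane curve of degree 12:
g = (d-1)(d-2)/2 = (12-1)(12-2)/2 = 55
For a non-special divisor D (i.e., h^1(D) = 0), Riemann-Roch gives:
l(D) = deg(D) - g + 1
Since deg(D) = 113 >= 2g - 1 = 109, D is non-special.
l(D) = 113 - 55 + 1 = 59

59


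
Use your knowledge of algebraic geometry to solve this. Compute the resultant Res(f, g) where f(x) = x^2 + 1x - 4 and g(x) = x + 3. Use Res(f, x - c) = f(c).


For Res(f, x - c), we evaluate f at x = c.
f(-3) = (-3)^2 + 1*(-3) - 4
= 9 - 3 - 4
= 6 - 4 = 2
Res(f, g) = 2

2


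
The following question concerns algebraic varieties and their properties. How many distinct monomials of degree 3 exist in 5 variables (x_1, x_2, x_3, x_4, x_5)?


The number of degree-3 monomials in 5 variables is C(d+n-1, n-1).
= C(3+5-1, 5-1) = C(7, 4)
= 35

35


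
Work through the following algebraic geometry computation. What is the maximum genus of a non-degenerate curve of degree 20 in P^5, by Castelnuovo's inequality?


Castelnuovo's bound: write d - 1 = m(r-1) + epsilon with 0 <= epsilon < r-1.
d - 1 = 20 - 1 = 19
r - 1 = 5 - 1 = 4
19 = 4*4 + 3, so m = 4, epsilon = 3
pi(d, r) = m(m-1)(r-1)/2 + m*epsilon
= 4*3*4/2 + 4*3
= 48/2 + 12
= 24 + 12 = 36

36


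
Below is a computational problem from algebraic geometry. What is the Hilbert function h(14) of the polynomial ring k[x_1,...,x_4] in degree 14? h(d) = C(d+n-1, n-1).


The Hilbert function for the polynomial ring in 4 variables is:
h(d) = C(d+n-1, n-1)
h(14) = C(14+4-1, 4-1) = C(17, 3)
= 17! / (3! * 14!)
= 680

680


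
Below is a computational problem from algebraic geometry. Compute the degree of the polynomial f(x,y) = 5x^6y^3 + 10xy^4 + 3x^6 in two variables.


Examine each term for its total degree (sum of exponents).
  Term '5x^6y^3' has total degree 6+3 = 9.
  Term '10xy^4' has total degree 1+4 = 5.
  Term '3x^6' has total degree 6+0 = 6.
The maximum total degree among all terms is 9.

9


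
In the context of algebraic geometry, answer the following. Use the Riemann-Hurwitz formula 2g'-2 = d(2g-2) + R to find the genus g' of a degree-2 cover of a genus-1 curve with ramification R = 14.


Riemann-Hurwitz formula: 2g' - 2 = d(2g - 2) + R
Given: d = 2, g = 1, R = 14
2g' - 2 = 2*(2*1 - 2) + 14
2g' - 2 = 2*0 + 14
2g' - 2 = 0 + 14 = 14
2g' = 16
g' = 8

8


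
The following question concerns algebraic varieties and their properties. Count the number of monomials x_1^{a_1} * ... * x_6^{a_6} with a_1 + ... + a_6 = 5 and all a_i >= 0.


The number of degree-5 monomials in 6 variables is C(d+n-1, n-1).
= C(5+6-1, 6-1) = C(10, 5)
= 252

252


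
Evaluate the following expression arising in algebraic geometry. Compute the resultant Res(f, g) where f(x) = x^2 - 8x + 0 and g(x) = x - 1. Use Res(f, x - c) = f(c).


For Res(f, x - c), we evaluate f at x = c.
f(1) = 1^2 - 8*1 + 0
= 1 - 8 + 0
= -7 + 0 = -7
Res(f, g) = -7

-7


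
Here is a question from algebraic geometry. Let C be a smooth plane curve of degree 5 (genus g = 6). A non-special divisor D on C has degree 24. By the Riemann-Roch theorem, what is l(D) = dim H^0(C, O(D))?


First, compute the genus of a smooth plane curve of degree 5:
g = (d-1)(d-2)/2 = (5-1)(5-2)/2 = 6
For a non-special divisor D (i.e., h^1(D) = 0), Riemann-Roch gives:
l(D) = deg(D) - g + 1
Since deg(D) = 24 >= 2g - 1 = 11, D is non-special.
l(D) = 24 - 6 + 1 = 19

19


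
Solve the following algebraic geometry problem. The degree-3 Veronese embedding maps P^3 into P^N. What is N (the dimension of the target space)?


The Veronese embedding v_d: P^n -> P^N maps each point to all
degree-d monomials in n+1 homogeneous coordinates.
N = C(n+d, d) - 1
N = C(3+3, 3) - 1
N = C(6, 3) - 1
C(6, 3) = 20
N = 20 - 1 = 19

19


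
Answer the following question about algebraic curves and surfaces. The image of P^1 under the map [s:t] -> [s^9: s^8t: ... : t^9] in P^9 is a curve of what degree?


The rational normal curve in P^9 is the image of P^1 under the 9-uple Veronese.
A general hyperplane in P^9 pulls back to a degree-9 form on P^1, which has 9 zeros,
so the curve meets a general hyperplane in 9 points. Degree = 9.

9


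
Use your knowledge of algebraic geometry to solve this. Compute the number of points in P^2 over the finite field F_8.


P^2(F_8) has (q^(n+1) - 1)/(q - 1) points.
= 8^2 + 8^1 + 8^0
= 64 + 8 + 1
= 73

73


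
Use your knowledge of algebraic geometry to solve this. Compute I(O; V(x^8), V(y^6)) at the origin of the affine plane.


The intersection multiplicity of V(x^a) and V(y^b) at the origin is:
I(O; V(x^8), V(y^6)) = dim_k(k[x,y]/(x^8, y^6))
A basis for k[x,y]/(x^8, y^6) is the set of monomials x^i * y^j
where 0 <= i < 8 and 0 <= j < 6.
The number of such monomials is 8 * 6 = 48

48


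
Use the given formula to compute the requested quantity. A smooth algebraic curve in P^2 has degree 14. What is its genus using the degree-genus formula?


Using the genus formula for smooth plane curves:
g = (d-1)(d-2)/2
g = (14-1)(14-2)/2
g = 13*12/2
g = 156/2 = 78

78


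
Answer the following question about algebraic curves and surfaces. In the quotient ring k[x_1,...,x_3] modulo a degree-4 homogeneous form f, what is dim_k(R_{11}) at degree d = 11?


For R = k[x_1,...,x_n]/(f) with f homogeneous of degree e:
The Hilbert series is (1 - t^e)/(1 - t)^n.
So h(d) = C(d+n-1, n-1) - C(d-e+n-1, n-1) for d >= e.
With n=3, e=4, d=11:
C(11+3-1, 3-1) = C(13, 2) = 78
C(11-4+3-1, 3-1) = C(9, 2) = 36
h(11) = 78 - 36 = 42

42


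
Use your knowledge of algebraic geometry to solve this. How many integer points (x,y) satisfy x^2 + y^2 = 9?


Systematically check integer values of x where x^2 <= 9.
For each valid x, check if 9 - x^2 is a perfect square.
x=0: 9 - 0 = 9, sqrt = 3 (valid)
x=3: 9 - 9 = 0, sqrt = 0 (valid)
Total integer solutions found: 4

4


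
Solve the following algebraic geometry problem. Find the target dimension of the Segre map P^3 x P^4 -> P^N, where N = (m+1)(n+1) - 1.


The Segre embedding maps P^m x P^n into P^N via
all products of coordinates from each factor.
N = (m+1)(n+1) - 1
N = (3+1)(4+1) - 1
N = 4*5 - 1
N = 20 - 1 = 19

19


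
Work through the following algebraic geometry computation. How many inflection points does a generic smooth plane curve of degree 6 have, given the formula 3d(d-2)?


For a general smooth plane curve C of degree d, the inflection points are
the intersection of C with its Hessian curve, which has degree 3(d-2).
By Bezout, the total intersection number is d * 3(d-2) = 6 * 12 = 72.
For a general curve every flex is ordinary, so each contributes
multiplicity 1 to C·Hess(C), and the number of distinct inflection
points is 3d(d-2).
Inflection points = 3*6*(6-2) = 3*6*4 = 72

72


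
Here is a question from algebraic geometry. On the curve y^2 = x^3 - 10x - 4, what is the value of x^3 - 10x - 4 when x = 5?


Compute x^3 - 10x - 4 at x = 5:
x^3 = 5^3 = 125
(-10)*x = (-10)*5 = -50
Sum: 125 - 50 - 4 = 71

71


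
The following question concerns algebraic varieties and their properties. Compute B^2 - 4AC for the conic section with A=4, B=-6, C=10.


The discriminant of a conic Ax^2 + Bxy + Cy^2 + ... = 0 is B^2 - 4AC.
B^2 = (-6)^2 = 36
4AC = 4*4*10 = 160
Discriminant = 36 - 160 = -124

-124


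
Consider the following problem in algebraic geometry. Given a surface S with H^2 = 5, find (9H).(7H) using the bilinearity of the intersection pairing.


Using bilinearity of the intersection pairing on a surface S:
(aH).(bH) = ab * (H.H)
We have H^2 = 5.
D.E = (9H).(7H) = 9*7*5
= 63*5
= 315

315


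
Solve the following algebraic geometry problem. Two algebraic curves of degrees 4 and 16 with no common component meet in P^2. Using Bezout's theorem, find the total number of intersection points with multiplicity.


Bezout's theorem states the intersection count equals the product of degrees.
Intersection count = 4 * 16 = 64

64


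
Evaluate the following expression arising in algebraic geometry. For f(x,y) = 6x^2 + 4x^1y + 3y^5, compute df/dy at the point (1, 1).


df/dy = 4*x^1 + 5*3*y^4
At (1,1): 4*1^1 + 5*3*1^4
= 4 + 15
= 19

19


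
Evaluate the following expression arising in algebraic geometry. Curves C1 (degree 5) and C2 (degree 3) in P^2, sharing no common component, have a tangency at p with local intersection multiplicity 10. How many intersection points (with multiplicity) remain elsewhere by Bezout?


By Bezout's theorem, the total intersection number is d1 * d2.
Total = 5 * 3 = 15
Intersection multiplicity at p = 10
Remaining intersections = 15 - 10 = 5

5


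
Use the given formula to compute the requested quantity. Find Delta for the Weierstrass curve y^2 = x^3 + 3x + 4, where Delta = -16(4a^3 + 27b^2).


Compute each component:
4a^3 = 4*3^3 = 4*27 = 108
27b^2 = 27*4^2 = 27*16 = 432
4a^3 + 27b^2 = 108 + 432 = 540
Delta = -16*540 = -8640

-8640


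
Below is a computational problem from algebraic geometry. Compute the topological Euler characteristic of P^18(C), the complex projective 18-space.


The complex projective space P^18 has one cell in each even real dimension 0, 2, ..., 36.
The cohomology groups are H^{2k}(P^18) = Z for k = 0,...,18, and 0 otherwise.
Euler characteristic = sum of Betti numbers = 1 per even-dimensional cohomology group.
chi(P^18) = 18 + 1 = 19

19


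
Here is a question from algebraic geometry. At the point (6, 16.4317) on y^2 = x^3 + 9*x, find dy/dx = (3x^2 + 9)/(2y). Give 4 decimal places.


Using implicit differentiation of y^2 = x^3 + 9*x:
2y * dy/dx = 3x^2 + 9
dy/dx = (3x^2 + 9)/(2y)
Numerator: 3*6^2 + 9 = 117
Denominator: 2*16.4317 = 32.8634
dy/dx = 117/32.8634 = 3.5602

3.5602


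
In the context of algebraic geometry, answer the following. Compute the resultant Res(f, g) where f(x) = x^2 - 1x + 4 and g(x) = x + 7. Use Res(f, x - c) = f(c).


For Res(f, x - c), we evaluate f at x = c.
f(-7) = (-7)^2 - 1*(-7) + 4
= 49 + 7 + 4
= 56 + 4 = 60
Res(f, g) = 60

60


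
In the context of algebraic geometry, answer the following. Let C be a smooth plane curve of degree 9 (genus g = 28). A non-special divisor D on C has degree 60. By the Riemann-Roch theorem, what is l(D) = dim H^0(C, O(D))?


First, compute the genus of a smooth plane curve of degree 9:
g = (d-1)(d-2)/2 = (9-1)(9-2)/2 = 28
For a non-special divisor D (i.e., h^1(D) = 0), Riemann-Roch gives:
l(D) = deg(D) - g + 1
Since deg(D) = 60 >= 2g - 1 = 55, D is non-special.
l(D) = 60 - 28 + 1 = 33

33


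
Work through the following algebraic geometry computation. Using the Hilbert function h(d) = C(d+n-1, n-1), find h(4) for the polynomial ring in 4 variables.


The Hilbert function for the polynomial ring in 4 variables is:
h(d) = C(d+n-1, n-1)
h(4) = C(4+4-1, 4-1) = C(7, 3)
= 7! / (3! * 4!)
= 35

35


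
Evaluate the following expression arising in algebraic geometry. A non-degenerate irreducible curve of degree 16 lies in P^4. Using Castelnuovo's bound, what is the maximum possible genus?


Castelnuovo's bound: write d - 1 = m(r-1) + epsilon with 0 <= epsilon < r-1.
d - 1 = 16 - 1 = 15
r - 1 = 4 - 1 = 3
15 = 5*3 + 0, so m = 5, epsilon = 0
pi(d, r) = m(m-1)(r-1)/2 + m*epsilon
= 5*4*3/2 + 5*0
= 60/2 + 0
= 30 + 0 = 30

30


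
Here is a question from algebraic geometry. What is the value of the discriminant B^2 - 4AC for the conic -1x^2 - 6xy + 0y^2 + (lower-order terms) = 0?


The discriminant of a conic Ax^2 + Bxy + Cy^2 + ... = 0 is B^2 - 4AC.
B^2 = (-6)^2 = 36
4AC = 4*(-1)*0 = 0
Discriminant = 36 + 0 = 36

36


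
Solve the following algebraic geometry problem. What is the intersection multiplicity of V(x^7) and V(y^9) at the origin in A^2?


The intersection multiplicity of V(x^a) and V(y^b) at the origin is:
I(O; V(x^7), V(y^9)) = dim_k(k[x,y]/(x^7, y^9))
A basis for k[x,y]/(x^7, y^9) is the set of monomials x^i * y^j
where 0 <= i < 7 and 0 <= j < 9.
The number of such monomials is 7 * 9 = 63

63


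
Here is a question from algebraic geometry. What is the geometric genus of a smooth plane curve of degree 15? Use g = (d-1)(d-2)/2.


Using the genus formula for smooth plane curves:
g = (d-1)(d-2)/2
g = (15-1)(15-2)/2
g = 14*13/2
g = 182/2 = 91

91


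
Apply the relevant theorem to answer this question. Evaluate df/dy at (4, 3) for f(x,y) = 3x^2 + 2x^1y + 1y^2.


df/dy = 2*x^1 + 2*1*y^1
At (4,3): 2*4^1 + 2*1*3^1
= 8 + 6
= 14

14


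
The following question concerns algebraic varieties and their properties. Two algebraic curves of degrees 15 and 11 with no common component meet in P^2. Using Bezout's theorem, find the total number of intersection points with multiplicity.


Bezout's theorem states the intersection count equals the product of degrees.
Intersection count = 15 * 11 = 165

165


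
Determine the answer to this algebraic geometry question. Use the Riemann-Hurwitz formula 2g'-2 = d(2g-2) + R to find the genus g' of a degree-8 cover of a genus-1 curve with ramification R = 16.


Riemann-Hurwitz formula: 2g' - 2 = d(2g - 2) + R
Given: d = 8, g = 1, R = 16
2g' - 2 = 8*(2*1 - 2) + 16
2g' - 2 = 8*0 + 16
2g' - 2 = 0 + 16 = 16
2g' = 18
g' = 9

9


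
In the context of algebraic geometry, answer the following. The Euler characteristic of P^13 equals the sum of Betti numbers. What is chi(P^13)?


The complex projective space P^13 has one cell in each even real dimension 0, 2, ..., 26.
The cohomology groups are H^{2k}(P^13) = Z for k = 0,...,13, and 0 otherwise.
Euler characteristic = sum of Betti numbers = 1 per even-dimensional cohomology group.
chi(P^13) = 13 + 1 = 14

14


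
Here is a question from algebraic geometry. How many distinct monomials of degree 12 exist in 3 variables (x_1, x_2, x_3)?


The number of degree-12 monomials in 3 variables is C(d+n-1, n-1).
= C(12+3-1, 3-1) = C(14, 2)
= 91

91


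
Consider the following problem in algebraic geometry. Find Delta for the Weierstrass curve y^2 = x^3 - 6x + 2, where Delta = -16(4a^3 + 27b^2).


Compute each component:
4a^3 = 4*(-6)^3 = 4*(-216) = -864
27b^2 = 27*2^2 = 27*4 = 108
4a^3 + 27b^2 = -864 + 108 = -756
Delta = -16*(-756) = 12096

12096


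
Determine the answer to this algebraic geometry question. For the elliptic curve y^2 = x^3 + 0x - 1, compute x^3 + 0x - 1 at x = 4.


Compute x^3 + 0x - 1 at x = 4:
x^3 = 4^3 = 64
0*x = 0*4 = 0
Sum: 64 + 0 - 1 = 63

63


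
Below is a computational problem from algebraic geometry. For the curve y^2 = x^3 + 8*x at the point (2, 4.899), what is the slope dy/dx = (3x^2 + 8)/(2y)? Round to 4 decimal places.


Using implicit differentiation of y^2 = x^3 + 8*x:
2y * dy/dx = 3x^2 + 8
dy/dx = (3x^2 + 8)/(2y)
Numerator: 3*2^2 + 8 = 20
Denominator: 2*4.899 = 9.798
dy/dx = 20/9.798 = 2.0412

2.0412


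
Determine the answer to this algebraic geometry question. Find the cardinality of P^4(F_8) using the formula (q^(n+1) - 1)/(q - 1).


P^4(F_8) has (q^(n+1) - 1)/(q - 1) points.
= 8^4 + 8^3 + 8^2 + 8^1 + 8^0
= 4096 + 512 + 64 + 8 + 1
= 4681

4681


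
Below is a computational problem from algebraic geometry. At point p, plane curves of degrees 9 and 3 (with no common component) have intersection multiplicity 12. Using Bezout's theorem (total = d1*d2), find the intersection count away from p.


By Bezout's theorem, the total intersection number is d1 * d2.
Total = 9 * 3 = 27
Intersection multiplicity at p = 12
Remaining intersections = 27 - 12 = 15

15


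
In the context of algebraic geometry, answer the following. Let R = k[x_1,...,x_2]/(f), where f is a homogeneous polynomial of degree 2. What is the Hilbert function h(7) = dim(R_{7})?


For R = k[x_1,...,x_n]/(f) with f homogeneous of degree e:
The Hilbert series is (1 - t^e)/(1 - t)^n.
So h(d) = C(d+n-1, n-1) - C(d-e+n-1, n-1) for d >= e.
With n=2, e=2, d=7:
C(7+2-1, 2-1) = C(8, 1) = 8
C(7-2+2-1, 2-1) = C(6, 1) = 6
h(7) = 8 - 6 = 2

2


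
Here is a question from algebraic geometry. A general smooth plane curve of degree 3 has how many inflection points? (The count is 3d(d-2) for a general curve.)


For a general smooth plane curve C of degree d, the inflection points are
the intersection of C with its Hessian curve, which has degree 3(d-2).
By Bezout, the total intersection number is d * 3(d-2) = 3 * 3 = 9.
For a general curve every flex is ordinary, so each contributes
multiplicity 1 to C·Hess(C), and the number of distinct inflection
points is 3d(d-2).
Inflection points = 3*3*(3-2) = 3*3*1 = 9

9


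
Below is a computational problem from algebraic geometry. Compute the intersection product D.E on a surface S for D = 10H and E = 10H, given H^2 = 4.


Using bilinearity of the intersection pairing on a surface S:
(aH).(bH) = ab * (H.H)
We have H^2 = 4.
D.E = (10H).(10H) = 10*10*4
= 100*4
= 400

400


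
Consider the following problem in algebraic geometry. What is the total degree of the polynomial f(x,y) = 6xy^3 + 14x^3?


Examine each term for its total degree (sum of exponents).
  Term '6xy^3' has total degree 1+3 = 4.
  Term '14x^3' has total degree 3+0 = 3.
The maximum total degree among all terms is 4.

4


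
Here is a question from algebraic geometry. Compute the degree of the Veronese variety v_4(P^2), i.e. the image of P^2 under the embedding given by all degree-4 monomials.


The Veronese variety v_4(P^2) has degree d^r.
d^r = 4^2 = 16

16


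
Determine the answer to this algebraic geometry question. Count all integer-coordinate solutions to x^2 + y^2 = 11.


Systematically check integer values of x where x^2 <= 11.
For each valid x, check if 11 - x^2 is a perfect square.
Total integer solutions found: 0

0


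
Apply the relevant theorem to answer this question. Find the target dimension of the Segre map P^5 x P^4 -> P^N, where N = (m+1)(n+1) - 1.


The Segre embedding maps P^m x P^n into P^N via
all products of coordinates from each factor.
N = (m+1)(n+1) - 1
N = (5+1)(4+1) - 1
N = 6*5 - 1
N = 30 - 1 = 29

29


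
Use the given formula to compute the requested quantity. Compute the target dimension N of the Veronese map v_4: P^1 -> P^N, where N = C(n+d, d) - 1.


The Veronese embedding v_d: P^n -> P^N maps each point to all
degree-d monomials in n+1 homogeneous coordinates.
N = C(n+d, d) - 1
N = C(1+4, 4) - 1
N = C(5, 4) - 1
C(5, 4) = 5
N = 5 - 1 = 4

4


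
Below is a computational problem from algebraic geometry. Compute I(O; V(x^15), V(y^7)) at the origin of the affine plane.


The intersection multiplicity of V(x^a) and V(y^b) at the origin is:
I(O; V(x^15), V(y^7)) = dim_k(k[x,y]/(x^15, y^7))
A basis for k[x,y]/(x^15, y^7) is the set of monomials x^i * y^j
where 0 <= i < 15 and 0 <= j < 7.
The number of such monomials is 15 * 7 = 105

105


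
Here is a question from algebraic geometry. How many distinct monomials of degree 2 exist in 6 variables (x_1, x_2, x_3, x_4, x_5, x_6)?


The number of degree-2 monomials in 6 variables is C(d+n-1, n-1).
= C(2+6-1, 6-1) = C(7, 5)
= 21

21


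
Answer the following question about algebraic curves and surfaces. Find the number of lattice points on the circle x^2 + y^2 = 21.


Systematically check integer values of x where x^2 <= 21.
For each valid x, check if 21 - x^2 is a perfect square.
Total integer solutions found: 0

0


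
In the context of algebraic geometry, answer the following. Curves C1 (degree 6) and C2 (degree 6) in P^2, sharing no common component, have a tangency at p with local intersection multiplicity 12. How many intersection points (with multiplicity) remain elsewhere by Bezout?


By Bezout's theorem, the total intersection number is d1 * d2.
Total = 6 * 6 = 36
Intersection multiplicity at p = 12
Remaining intersections = 36 - 12 = 24

24


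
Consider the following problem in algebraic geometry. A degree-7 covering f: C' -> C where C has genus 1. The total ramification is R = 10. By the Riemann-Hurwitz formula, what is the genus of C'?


Riemann-Hurwitz formula: 2g' - 2 = d(2g - 2) + R
Given: d = 7, g = 1, R = 10
2g' - 2 = 7*(2*1 - 2) + 10
2g' - 2 = 7*0 + 10
2g' - 2 = 0 + 10 = 10
2g' = 12
g' = 6

6


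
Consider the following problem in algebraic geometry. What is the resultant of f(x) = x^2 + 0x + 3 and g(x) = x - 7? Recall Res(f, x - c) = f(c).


For Res(f, x - c), we evaluate f at x = c.
f(7) = 7^2 + 0*7 + 3
= 49 + 0 + 3
= 49 + 3 = 52
Res(f, g) = 52

52


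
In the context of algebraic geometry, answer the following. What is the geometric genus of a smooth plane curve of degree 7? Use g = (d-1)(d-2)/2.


Using the genus formula for smooth plane curves:
g = (d-1)(d-2)/2
g = (7-1)(7-2)/2
g = 6*5/2
g = 30/2 = 15

15


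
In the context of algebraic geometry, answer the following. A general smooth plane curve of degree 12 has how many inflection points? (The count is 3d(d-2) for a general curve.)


For a general smooth plane curve C of degree d, the inflection points are
the intersection of C with its Hessian curve, which has degree 3(d-2).
By Bezout, the total intersection number is d * 3(d-2) = 12 * 30 = 360.
For a general curve every flex is ordinary, so each contributes
multiplicity 1 to C·Hess(C), and the number of distinct inflection
points is 3d(d-2).
Inflection points = 3*12*(12-2) = 3*12*10 = 360

360


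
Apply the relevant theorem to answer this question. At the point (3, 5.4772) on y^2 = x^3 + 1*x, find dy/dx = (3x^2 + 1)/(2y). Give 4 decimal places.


Using implicit differentiation of y^2 = x^3 + 1*x:
2y * dy/dx = 3x^2 + 1
dy/dx = (3x^2 + 1)/(2y)
Numerator: 3*3^2 + 1 = 28
Denominator: 2*5.4772 = 10.9544
dy/dx = 28/10.9544 = 2.5561

2.5561


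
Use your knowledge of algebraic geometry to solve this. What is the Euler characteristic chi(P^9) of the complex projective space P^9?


The complex projective space P^9 has one cell in each even real dimension 0, 2, ..., 18.
The cohomology groups are H^{2k}(P^9) = Z for k = 0,...,9, and 0 otherwise.
Euler characteristic = sum of Betti numbers = 1 per even-dimensional cohomology group.
chi(P^9) = 9 + 1 = 10

10


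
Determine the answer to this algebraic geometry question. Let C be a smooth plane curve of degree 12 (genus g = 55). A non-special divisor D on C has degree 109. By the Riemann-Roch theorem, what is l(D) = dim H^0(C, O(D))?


First, compute the genus of a smooth plane curve of degree 12:
g = (d-1)(d-2)/2 = (12-1)(12-2)/2 = 55
For a non-special divisor D (i.e., h^1(D) = 0), Riemann-Roch gives:
l(D) = deg(D) - g + 1
Since deg(D) = 109 >= 2g - 1 = 109, D is non-special.
l(D) = 109 - 55 + 1 = 55

55


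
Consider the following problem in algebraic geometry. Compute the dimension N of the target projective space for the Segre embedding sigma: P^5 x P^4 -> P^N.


The Segre embedding maps P^m x P^n into P^N via
all products of coordinates from each factor.
N = (m+1)(n+1) - 1
N = (5+1)(4+1) - 1
N = 6*5 - 1
N = 30 - 1 = 29

29


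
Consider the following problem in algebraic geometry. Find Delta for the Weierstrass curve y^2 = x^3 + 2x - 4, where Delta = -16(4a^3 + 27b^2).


Compute each component:
4a^3 = 4*2^3 = 4*8 = 32
27b^2 = 27*(-4)^2 = 27*16 = 432
4a^3 + 27b^2 = 32 + 432 = 464
Delta = -16*464 = -7424

-7424


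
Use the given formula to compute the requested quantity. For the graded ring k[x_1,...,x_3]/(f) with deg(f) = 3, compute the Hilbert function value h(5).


For R = k[x_1,...,x_n]/(f) with f homogeneous of degree e:
The Hilbert series is (1 - t^e)/(1 - t)^n.
So h(d) = C(d+n-1, n-1) - C(d-e+n-1, n-1) for d >= e.
With n=3, e=3, d=5:
C(5+3-1, 3-1) = C(7, 2) = 21
C(5-3+3-1, 3-1) = C(4, 2) = 6
h(5) = 21 - 6 = 15

15


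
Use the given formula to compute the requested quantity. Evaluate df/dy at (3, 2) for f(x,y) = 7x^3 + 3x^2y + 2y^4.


df/dy = 3*x^2 + 4*2*y^3
At (3,2): 3*3^2 + 4*2*2^3
= 27 + 64
= 91

91


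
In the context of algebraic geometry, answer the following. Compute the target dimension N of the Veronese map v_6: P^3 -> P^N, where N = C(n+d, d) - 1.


The Veronese embedding v_d: P^n -> P^N maps each point to all
degree-d monomials in n+1 homogeneous coordinates.
N = C(n+d, d) - 1
N = C(3+6, 6) - 1
N = C(9, 6) - 1
C(9, 6) = 84
N = 84 - 1 = 83

83


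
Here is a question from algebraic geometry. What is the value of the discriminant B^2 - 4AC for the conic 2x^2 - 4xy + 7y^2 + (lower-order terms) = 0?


The discriminant of a conic Ax^2 + Bxy + Cy^2 + ... = 0 is B^2 - 4AC.
B^2 = (-4)^2 = 16
4AC = 4*2*7 = 56
Discriminant = 16 - 56 = -40

-40


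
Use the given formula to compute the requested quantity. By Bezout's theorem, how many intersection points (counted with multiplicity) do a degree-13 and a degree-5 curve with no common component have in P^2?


Bezout's theorem states the intersection count equals the product of degrees.
Intersection count = 13 * 5 = 65

65


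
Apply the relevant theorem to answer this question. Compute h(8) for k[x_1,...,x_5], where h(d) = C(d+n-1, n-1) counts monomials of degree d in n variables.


The Hilbert function for the polynomial ring in 5 variables is:
h(d) = C(d+n-1, n-1)
h(8) = C(8+5-1, 5-1) = C(12, 4)
= 12! / (4! * 8!)
= 495

495


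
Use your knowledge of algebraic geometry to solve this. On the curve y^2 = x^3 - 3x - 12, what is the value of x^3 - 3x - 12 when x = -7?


Compute x^3 - 3x - 12 at x = -7:
x^3 = (-7)^3 = -343
(-3)*x = (-3)*(-7) = 21
Sum: -343 + 21 - 12 = -334

-334


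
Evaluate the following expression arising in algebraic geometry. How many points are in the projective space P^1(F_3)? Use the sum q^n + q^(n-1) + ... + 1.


P^1(F_3) has (q^(n+1) - 1)/(q - 1) points.
= 3^1 + 3^0
= 3 + 1
= 4

4


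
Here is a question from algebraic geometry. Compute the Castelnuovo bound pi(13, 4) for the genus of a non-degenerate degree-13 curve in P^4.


Castelnuovo's bound: write d - 1 = m(r-1) + epsilon with 0 <= epsilon < r-1.
d - 1 = 13 - 1 = 12
r - 1 = 4 - 1 = 3
12 = 4*3 + 0, so m = 4, epsilon = 0
pi(d, r) = m(m-1)(r-1)/2 + m*epsilon
= 4*3*3/2 + 4*0
= 36/2 + 0
= 18 + 0 = 18

18
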